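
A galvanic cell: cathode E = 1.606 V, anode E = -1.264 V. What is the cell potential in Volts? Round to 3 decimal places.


Standard cell potential: E_cell = E_cathode - E_anode.
E_cell = 1.606 - (-1.264)
E_cell = 2.87 V, rounded to 3 dp:

2.870 V


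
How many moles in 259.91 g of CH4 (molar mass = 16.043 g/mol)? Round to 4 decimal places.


n = mass / M
n = 259.91 / 16.043
n = 16.20083526 mol, rounded to 4 dp:

16.2008 mol


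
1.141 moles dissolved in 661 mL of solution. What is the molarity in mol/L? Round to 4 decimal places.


Convert volume to liters: V_L = V_mL / 1000.
V_L = 661 / 1000 = 0.661 L
M = n / V_L = 1.141 / 0.661
M = 1.72617247 mol/L, rounded to 4 dp:

1.7262 mol/L


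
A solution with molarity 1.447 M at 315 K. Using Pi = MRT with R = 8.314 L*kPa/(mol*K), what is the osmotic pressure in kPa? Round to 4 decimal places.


Osmotic pressure (van't Hoff): Pi = M*R*T.
RT = 8.314 * 315 = 2618.91
Pi = 1.447 * 2618.91
Pi = 3789.56277 kPa, rounded to 4 dp:

3789.5628 kPa


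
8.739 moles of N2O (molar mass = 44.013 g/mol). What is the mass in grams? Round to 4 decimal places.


mass = n * M
mass = 8.739 * 44.013
mass = 384.629607 g, rounded to 4 dp:

384.6296 g


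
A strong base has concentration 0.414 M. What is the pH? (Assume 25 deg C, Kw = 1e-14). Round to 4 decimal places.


A strong base dissociates completely, so [OH-] equals the given concentration.
pOH = -log10([OH-]) = -log10(0.414) = 0.383
pH = 14 - pOH = 14 - 0.383
pH = 13.617, rounded to 4 dp:

13.6170


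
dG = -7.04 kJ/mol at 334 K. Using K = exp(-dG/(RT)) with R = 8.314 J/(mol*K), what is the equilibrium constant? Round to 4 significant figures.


dG is in kJ/mol; multiply by 1000 to match R in J/(mol*K).
RT = 8.314 * 334 = 2776.876 J/mol
exponent = -dG*1000 / (RT) = -(-7.04*1000) / 2776.876 = 2.53522303
K = exp(2.53522303)
K = 12.619245, rounded to 4 significant figures:

12.62


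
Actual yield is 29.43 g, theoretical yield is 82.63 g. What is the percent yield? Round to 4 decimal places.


% yield = 100 * actual / theoretical
% yield = 100 * 29.43 / 82.63
% yield = 35.61660414 %, rounded to 4 dp:

35.6166 %


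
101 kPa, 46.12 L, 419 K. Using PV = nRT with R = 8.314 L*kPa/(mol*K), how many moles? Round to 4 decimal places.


PV = nRT, solve for n = PV / (RT).
PV = 101 * 46.12 = 4658.12
RT = 8.314 * 419 = 3483.566
n = 4658.12 / 3483.566
n = 1.33717001 mol, rounded to 4 dp:

1.3372 mol


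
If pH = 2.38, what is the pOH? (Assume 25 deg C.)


At 25 deg C, pH + pOH = 14.
pOH = 14 - pH = 14 - 2.38
pOH = 11.62:

11.62


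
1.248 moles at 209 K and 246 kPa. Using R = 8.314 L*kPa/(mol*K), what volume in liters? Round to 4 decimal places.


PV = nRT, solve for V = nRT / P.
nRT = 1.248 * 8.314 * 209 = 2168.5572
V = 2168.5572 / 246
V = 8.81527317 L, rounded to 4 dp:

8.8153 L


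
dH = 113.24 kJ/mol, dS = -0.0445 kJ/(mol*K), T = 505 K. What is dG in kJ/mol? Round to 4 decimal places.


Gibbs: dG = dH - T*dS (consistent units, dS already in kJ/(mol*K)).
T*dS = 505 * -0.0445 = -22.4725
dG = 113.24 - (-22.4725)
dG = 135.7125 kJ/mol, rounded to 4 dp:

135.7125 kJ/mol


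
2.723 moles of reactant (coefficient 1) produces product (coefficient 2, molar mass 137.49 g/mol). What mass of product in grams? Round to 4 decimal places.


Use the coefficient ratio to convert reactant moles to product moles, then multiply by the product's molar mass.
moles_P = moles_R * (coeff_P / coeff_R) = 2.723 * (2/1) = 5.446
mass_P = moles_P * M_P = 5.446 * 137.49
mass_P = 748.77054 g, rounded to 4 dp:

748.7705 g


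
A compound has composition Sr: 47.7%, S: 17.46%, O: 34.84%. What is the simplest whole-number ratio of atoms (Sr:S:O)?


Assume 100 g of compound, divide each mass% by atomic mass to get moles, then normalize by the smallest to get a raw atom ratio.
Moles per 100 g: Sr: 47.7/87.62 = 0.5444, S: 17.46/32.065 = 0.5445, O: 34.84/15.999 = 2.1776
Raw ratio (divide by min = 0.5444): Sr: 1.0, S: 1.0, O: 4.0
Multiply by 1 to clear fractions: Sr: 1.0 ~= 1, S: 1.0 ~= 1, O: 4.0 ~= 4
Reduce by GCD to get the simplest whole-number ratio:

1:1:4


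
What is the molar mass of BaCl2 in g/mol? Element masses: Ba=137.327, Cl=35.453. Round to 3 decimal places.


M = sum(count * atomic_mass) over atoms.
M = 1*137.327 + 2*35.453
M = 137.327 + 70.906
M = 208.233 g/mol, rounded to 3 dp:

208.233 g/mol


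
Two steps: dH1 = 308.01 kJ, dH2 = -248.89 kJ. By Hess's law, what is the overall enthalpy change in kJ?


Hess's law: enthalpy is a state function, so add the step enthalpies.
dH_total = dH1 + dH2 = 308.01 + (-248.89)
dH_total = 59.12 kJ:

59.12 kJ


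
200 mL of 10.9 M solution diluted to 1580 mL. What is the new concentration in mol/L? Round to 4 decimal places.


Dilution: M1*V1 = M2*V2, solve for M2.
M2 = M1*V1 / V2
M2 = 10.9 * 200 / 1580
M2 = 2180.0 / 1580
M2 = 1.37974684 mol/L, rounded to 4 dp:

1.3797 mol/L


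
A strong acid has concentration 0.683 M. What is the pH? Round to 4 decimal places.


A strong acid dissociates completely, so [H+] equals the given concentration.
pH = -log10([H+]) = -log10(0.683)
pH = 0.1655793, rounded to 4 dp:

0.1656


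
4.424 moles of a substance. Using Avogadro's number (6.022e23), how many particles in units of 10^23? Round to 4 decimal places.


N = n * NA, then divide by 1e23 for the requested units.
N / 1e23 = n * 6.022
N / 1e23 = 4.424 * 6.022
N / 1e23 = 26.641328, rounded to 4 dp:

26.6413


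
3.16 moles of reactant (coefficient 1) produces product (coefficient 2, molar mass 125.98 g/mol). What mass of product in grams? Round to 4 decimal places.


Use the coefficient ratio to convert reactant moles to product moles, then multiply by the product's molar mass.
moles_P = moles_R * (coeff_P / coeff_R) = 3.16 * (2/1) = 6.32
mass_P = moles_P * M_P = 6.32 * 125.98
mass_P = 796.1936 g, rounded to 4 dp:

796.1936 g


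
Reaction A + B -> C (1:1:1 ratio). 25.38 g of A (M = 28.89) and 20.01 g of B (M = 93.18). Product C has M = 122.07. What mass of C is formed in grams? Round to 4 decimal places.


Find moles of each reactant; the smaller value is the limiting reagent in a 1:1:1 reaction, so moles_C equals moles of the limiter.
n_A = mass_A / M_A = 25.38 / 28.89 = 0.878505 mol
n_B = mass_B / M_B = 20.01 / 93.18 = 0.214746 mol
Limiting reagent: B (smaller), n_limiting = 0.214746 mol
mass_C = n_limiting * M_C = 0.214746 * 122.07
mass_C = 26.21404422 g, rounded to 4 dp:

26.2140 g


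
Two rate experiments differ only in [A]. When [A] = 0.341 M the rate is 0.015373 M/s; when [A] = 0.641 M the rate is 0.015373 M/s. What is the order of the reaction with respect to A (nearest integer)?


Rate is proportional to [A]^n, so rate2/rate1 = ([A]2/[A]1)^n. Take logs to solve for n.
rate2/rate1 = 0.015373 / 0.015373 = 1.0
[A]2/[A]1 = 0.641 / 0.341 = 1.8798
n = ln(1.0) / ln(1.8798) = 0.0
Nearest integer order:

0


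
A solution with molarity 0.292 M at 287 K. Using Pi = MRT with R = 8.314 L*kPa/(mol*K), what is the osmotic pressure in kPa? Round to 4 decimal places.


Osmotic pressure (van't Hoff): Pi = M*R*T.
RT = 8.314 * 287 = 2386.118
Pi = 0.292 * 2386.118
Pi = 696.746456 kPa, rounded to 4 dp:

696.7465 kPa


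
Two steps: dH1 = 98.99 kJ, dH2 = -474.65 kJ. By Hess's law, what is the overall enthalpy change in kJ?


Hess's law: enthalpy is a state function, so add the step enthalpies.
dH_total = dH1 + dH2 = 98.99 + (-474.65)
dH_total = -375.66 kJ:

-375.66 kJ


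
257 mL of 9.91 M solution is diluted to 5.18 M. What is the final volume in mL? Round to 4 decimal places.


Dilution: M1*V1 = M2*V2, solve for V2.
V2 = M1*V1 / M2
V2 = 9.91 * 257 / 5.18
V2 = 2546.87 / 5.18
V2 = 491.67374517 mL, rounded to 4 dp:

491.6737 mL


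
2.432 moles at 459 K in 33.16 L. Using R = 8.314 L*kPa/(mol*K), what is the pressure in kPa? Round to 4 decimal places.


PV = nRT, solve for P = nRT / V.
nRT = 2.432 * 8.314 * 459 = 9280.8184
P = 9280.8184 / 33.16
P = 279.87992762 kPa, rounded to 4 dp:

279.8799 kPa


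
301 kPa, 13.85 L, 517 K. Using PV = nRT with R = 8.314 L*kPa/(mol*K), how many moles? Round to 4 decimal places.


PV = nRT, solve for n = PV / (RT).
PV = 301 * 13.85 = 4168.85
RT = 8.314 * 517 = 4298.338
n = 4168.85 / 4298.338
n = 0.96987487 mol, rounded to 4 dp:

0.9699 mol


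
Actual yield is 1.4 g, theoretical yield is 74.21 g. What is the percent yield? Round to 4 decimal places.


% yield = 100 * actual / theoretical
% yield = 100 * 1.4 / 74.21
% yield = 1.8865382 %, rounded to 4 dp:

1.8865 %


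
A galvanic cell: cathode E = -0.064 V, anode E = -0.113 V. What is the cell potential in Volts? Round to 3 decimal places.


Standard cell potential: E_cell = E_cathode - E_anode.
E_cell = -0.064 - (-0.113)
E_cell = 0.049 V, rounded to 3 dp:

0.049 V


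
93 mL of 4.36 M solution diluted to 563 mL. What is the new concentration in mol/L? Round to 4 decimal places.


Dilution: M1*V1 = M2*V2, solve for M2.
M2 = M1*V1 / V2
M2 = 4.36 * 93 / 563
M2 = 405.48 / 563
M2 = 0.72021314 mol/L, rounded to 4 dp:

0.7202 mol/L


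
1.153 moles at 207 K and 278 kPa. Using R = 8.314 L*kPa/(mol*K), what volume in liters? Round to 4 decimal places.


PV = nRT, solve for V = nRT / P.
nRT = 1.153 * 8.314 * 207 = 1984.3107
V = 1984.3107 / 278
V = 7.13780827 L, rounded to 4 dp:

7.1378 L


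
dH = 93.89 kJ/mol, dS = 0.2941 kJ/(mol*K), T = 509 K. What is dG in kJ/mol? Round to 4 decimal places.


Gibbs: dG = dH - T*dS (consistent units, dS already in kJ/(mol*K)).
T*dS = 509 * 0.2941 = 149.6969
dG = 93.89 - (149.6969)
dG = -55.8069 kJ/mol, rounded to 4 dp:

-55.8069 kJ/mol


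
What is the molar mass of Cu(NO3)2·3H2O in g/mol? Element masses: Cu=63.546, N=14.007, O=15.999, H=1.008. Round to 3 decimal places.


M = sum(count * atomic_mass) over atoms.
M = 1*63.546 + 2*14.007 + 9*15.999 + 6*1.008
M = 63.546 + 28.014 + 143.991 + 6.048
M = 241.599 g/mol, rounded to 3 dp:

241.599 g/mol


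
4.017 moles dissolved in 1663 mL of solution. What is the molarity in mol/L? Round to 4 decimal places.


Convert volume to liters: V_L = V_mL / 1000.
V_L = 1663 / 1000 = 1.663 L
M = n / V_L = 4.017 / 1.663
M = 2.41551413 mol/L, rounded to 4 dp:

2.4155 mol/L


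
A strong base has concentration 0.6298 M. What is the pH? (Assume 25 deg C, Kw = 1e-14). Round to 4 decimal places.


A strong base dissociates completely, so [OH-] equals the given concentration.
pOH = -log10([OH-]) = -log10(0.6298) = 0.200797
pH = 14 - pOH = 14 - 0.200797
pH = 13.799203, rounded to 4 dp:

13.7992


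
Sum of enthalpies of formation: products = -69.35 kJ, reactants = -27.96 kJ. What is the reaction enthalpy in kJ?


dH_rxn = sum(dH_f products) - sum(dH_f reactants)
dH_rxn = -69.35 - (-27.96)
dH_rxn = -41.39 kJ:

-41.39 kJ


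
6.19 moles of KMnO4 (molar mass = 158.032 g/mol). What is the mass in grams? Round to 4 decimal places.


mass = n * M
mass = 6.19 * 158.032
mass = 978.21808 g, rounded to 4 dp:

978.2181 g


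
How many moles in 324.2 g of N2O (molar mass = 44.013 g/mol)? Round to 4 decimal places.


n = mass / M
n = 324.2 / 44.013
n = 7.3660055 mol, rounded to 4 dp:

7.3660 mol


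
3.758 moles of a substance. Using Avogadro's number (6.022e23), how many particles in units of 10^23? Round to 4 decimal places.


N = n * NA, then divide by 1e23 for the requested units.
N / 1e23 = n * 6.022
N / 1e23 = 3.758 * 6.022
N / 1e23 = 22.630676, rounded to 4 dp:

22.6307


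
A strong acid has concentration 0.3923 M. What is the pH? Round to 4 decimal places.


A strong acid dissociates completely, so [H+] equals the given concentration.
pH = -log10([H+]) = -log10(0.3923)
pH = 0.40638169, rounded to 4 dp:

0.4064


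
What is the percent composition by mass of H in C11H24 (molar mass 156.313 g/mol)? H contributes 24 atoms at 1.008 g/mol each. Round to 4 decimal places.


pct = 100 * (n_elem * M_elem) / M_total
mass_contribution = 24 * 1.008 = 24.192 g/mol
pct = 100 * 24.192 / 156.313
pct = 15.47663982 %, rounded to 4 dp:

15.4766 %


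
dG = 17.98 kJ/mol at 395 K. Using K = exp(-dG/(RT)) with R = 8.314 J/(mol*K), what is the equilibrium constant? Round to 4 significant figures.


dG is in kJ/mol; multiply by 1000 to match R in J/(mol*K).
RT = 8.314 * 395 = 3284.03 J/mol
exponent = -dG*1000 / (RT) = -(17.98*1000) / 3284.03 = -5.47498044
K = exp(-5.47498044)
K = 0.0041903105, rounded to 4 significant figures:

0.004190


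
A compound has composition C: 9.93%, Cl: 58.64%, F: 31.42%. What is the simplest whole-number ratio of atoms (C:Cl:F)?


Assume 100 g of compound, divide each mass% by atomic mass to get moles, then normalize by the smallest to get a raw atom ratio.
Moles per 100 g: C: 9.93/12.011 = 0.8267, Cl: 58.64/35.453 = 1.654, F: 31.42/18.998 = 1.6539
Raw ratio (divide by min = 0.8267): C: 1.0, Cl: 2.001, F: 2.0
Multiply by 1 to clear fractions: C: 1.0 ~= 1, Cl: 2.001 ~= 2, F: 2.0 ~= 2
Reduce by GCD to get the simplest whole-number ratio:

1:2:2


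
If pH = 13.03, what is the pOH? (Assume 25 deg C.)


At 25 deg C, pH + pOH = 14.
pOH = 14 - pH = 14 - 13.03
pOH = 0.97:

0.97


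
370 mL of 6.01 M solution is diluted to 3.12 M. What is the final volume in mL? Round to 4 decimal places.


Dilution: M1*V1 = M2*V2, solve for V2.
V2 = M1*V1 / M2
V2 = 6.01 * 370 / 3.12
V2 = 2223.7 / 3.12
V2 = 712.72435897 mL, rounded to 4 dp:

712.7244 mL


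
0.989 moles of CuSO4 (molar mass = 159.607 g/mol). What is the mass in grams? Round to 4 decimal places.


mass = n * M
mass = 0.989 * 159.607
mass = 157.851323 g, rounded to 4 dp:

157.8513 g


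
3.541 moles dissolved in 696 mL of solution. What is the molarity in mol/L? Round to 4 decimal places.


Convert volume to liters: V_L = V_mL / 1000.
V_L = 696 / 1000 = 0.696 L
M = n / V_L = 3.541 / 0.696
M = 5.08764368 mol/L, rounded to 4 dp:

5.0876 mol/L


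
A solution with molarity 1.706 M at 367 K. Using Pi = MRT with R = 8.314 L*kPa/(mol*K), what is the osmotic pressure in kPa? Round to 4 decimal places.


Osmotic pressure (van't Hoff): Pi = M*R*T.
RT = 8.314 * 367 = 3051.238
Pi = 1.706 * 3051.238
Pi = 5205.412028 kPa, rounded to 4 dp:

5205.4120 kPa


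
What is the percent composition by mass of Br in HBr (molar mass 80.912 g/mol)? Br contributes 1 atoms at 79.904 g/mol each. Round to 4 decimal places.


pct = 100 * (n_elem * M_elem) / M_total
mass_contribution = 1 * 79.904 = 79.904 g/mol
pct = 100 * 79.904 / 80.912
pct = 98.7542021 %, rounded to 4 dp:

98.7542 %


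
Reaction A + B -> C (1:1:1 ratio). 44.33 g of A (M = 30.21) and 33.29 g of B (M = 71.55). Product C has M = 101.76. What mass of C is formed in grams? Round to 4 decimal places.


Find moles of each reactant; the smaller value is the limiting reagent in a 1:1:1 reaction, so moles_C equals moles of the limiter.
n_A = mass_A / M_A = 44.33 / 30.21 = 1.467395 mol
n_B = mass_B / M_B = 33.29 / 71.55 = 0.465269 mol
Limiting reagent: B (smaller), n_limiting = 0.465269 mol
mass_C = n_limiting * M_C = 0.465269 * 101.76
mass_C = 47.34577344 g, rounded to 4 dp:

47.3458 g


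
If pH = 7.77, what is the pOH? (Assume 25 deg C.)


At 25 deg C, pH + pOH = 14.
pOH = 14 - pH = 14 - 7.77
pOH = 6.23:

6.23


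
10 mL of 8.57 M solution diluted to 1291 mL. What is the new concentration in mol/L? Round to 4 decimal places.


Dilution: M1*V1 = M2*V2, solve for M2.
M2 = M1*V1 / V2
M2 = 8.57 * 10 / 1291
M2 = 85.7 / 1291
M2 = 0.06638265 mol/L, rounded to 4 dp:

0.0664 mol/L


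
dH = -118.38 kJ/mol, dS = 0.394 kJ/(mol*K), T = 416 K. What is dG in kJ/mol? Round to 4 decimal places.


Gibbs: dG = dH - T*dS (consistent units, dS already in kJ/(mol*K)).
T*dS = 416 * 0.394 = 163.904
dG = -118.38 - (163.904)
dG = -282.284 kJ/mol, rounded to 4 dp:

-282.2840 kJ/mol


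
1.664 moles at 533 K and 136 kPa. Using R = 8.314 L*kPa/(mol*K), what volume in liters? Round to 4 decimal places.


PV = nRT, solve for V = nRT / P.
nRT = 1.664 * 8.314 * 533 = 7373.7864
V = 7373.7864 / 136
V = 54.21901765 L, rounded to 4 dp:

54.2190 L


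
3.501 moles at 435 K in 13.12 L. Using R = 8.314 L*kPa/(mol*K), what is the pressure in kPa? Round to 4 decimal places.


PV = nRT, solve for P = nRT / V.
nRT = 3.501 * 8.314 * 435 = 12661.6816
P = 12661.6816 / 13.12
P = 965.06719512 kPa, rounded to 4 dp:

965.0672 kPa


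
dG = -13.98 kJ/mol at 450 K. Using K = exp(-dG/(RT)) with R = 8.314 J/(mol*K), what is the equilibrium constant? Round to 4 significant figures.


dG is in kJ/mol; multiply by 1000 to match R in J/(mol*K).
RT = 8.314 * 450 = 3741.3 J/mol
exponent = -dG*1000 / (RT) = -(-13.98*1000) / 3741.3 = 3.73666907
K = exp(3.73666907)
K = 41.957998, rounded to 4 significant figures:

41.96


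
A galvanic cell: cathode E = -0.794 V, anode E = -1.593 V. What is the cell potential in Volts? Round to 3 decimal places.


Standard cell potential: E_cell = E_cathode - E_anode.
E_cell = -0.794 - (-1.593)
E_cell = 0.799 V, rounded to 3 dp:

0.799 V


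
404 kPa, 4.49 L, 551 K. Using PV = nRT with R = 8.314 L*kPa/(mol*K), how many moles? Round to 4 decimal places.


PV = nRT, solve for n = PV / (RT).
PV = 404 * 4.49 = 1813.96
RT = 8.314 * 551 = 4581.014
n = 1813.96 / 4581.014
n = 0.39597347 mol, rounded to 4 dp:

0.3960 mol


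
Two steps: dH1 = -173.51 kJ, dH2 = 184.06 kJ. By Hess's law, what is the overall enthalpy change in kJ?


Hess's law: enthalpy is a state function, so add the step enthalpies.
dH_total = dH1 + dH2 = -173.51 + (184.06)
dH_total = 10.55 kJ:

10.55 kJ


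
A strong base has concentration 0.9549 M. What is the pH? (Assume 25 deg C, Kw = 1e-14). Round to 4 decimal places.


A strong base dissociates completely, so [OH-] equals the given concentration.
pOH = -log10([OH-]) = -log10(0.9549) = 0.020042
pH = 14 - pOH = 14 - 0.020042
pH = 13.979958, rounded to 4 dp:

13.9800


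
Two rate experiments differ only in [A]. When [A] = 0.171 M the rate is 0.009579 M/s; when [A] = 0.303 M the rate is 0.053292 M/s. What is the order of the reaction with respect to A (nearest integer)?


Rate is proportional to [A]^n, so rate2/rate1 = ([A]2/[A]1)^n. Take logs to solve for n.
rate2/rate1 = 0.053292 / 0.009579 = 5.5634
[A]2/[A]1 = 0.303 / 0.171 = 1.7719
n = ln(5.5634) / ln(1.7719) = 3.0
Nearest integer order:

3


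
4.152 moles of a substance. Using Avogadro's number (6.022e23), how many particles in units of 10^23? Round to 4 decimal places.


N = n * NA, then divide by 1e23 for the requested units.
N / 1e23 = n * 6.022
N / 1e23 = 4.152 * 6.022
N / 1e23 = 25.003344, rounded to 4 dp:

25.0033


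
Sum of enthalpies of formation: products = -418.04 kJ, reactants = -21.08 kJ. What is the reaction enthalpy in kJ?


dH_rxn = sum(dH_f products) - sum(dH_f reactants)
dH_rxn = -418.04 - (-21.08)
dH_rxn = -396.96 kJ:

-396.96 kJ


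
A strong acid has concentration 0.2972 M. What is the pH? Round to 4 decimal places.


A strong acid dissociates completely, so [H+] equals the given concentration.
pH = -log10([H+]) = -log10(0.2972)
pH = 0.52695119, rounded to 4 dp:

0.5270


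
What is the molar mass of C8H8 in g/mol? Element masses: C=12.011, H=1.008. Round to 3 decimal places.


M = sum(count * atomic_mass) over atoms.
M = 8*12.011 + 8*1.008
M = 96.088 + 8.064
M = 104.152 g/mol, rounded to 3 dp:

104.152 g/mol


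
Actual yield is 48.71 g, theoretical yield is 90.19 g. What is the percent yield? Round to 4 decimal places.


% yield = 100 * actual / theoretical
% yield = 100 * 48.71 / 90.19
% yield = 54.0082049 %, rounded to 4 dp:

54.0082 %


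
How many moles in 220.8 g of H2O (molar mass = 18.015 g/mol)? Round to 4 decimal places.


n = mass / M
n = 220.8 / 18.015
n = 12.25645296 mol, rounded to 4 dp:

12.2565 mol


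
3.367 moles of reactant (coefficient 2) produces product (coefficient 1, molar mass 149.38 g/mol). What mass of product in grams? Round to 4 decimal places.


Use the coefficient ratio to convert reactant moles to product moles, then multiply by the product's molar mass.
moles_P = moles_R * (coeff_P / coeff_R) = 3.367 * (1/2) = 1.6835
mass_P = moles_P * M_P = 1.6835 * 149.38
mass_P = 251.48123 g, rounded to 4 dp:

251.4812 g


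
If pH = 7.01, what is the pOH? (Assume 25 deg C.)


At 25 deg C, pH + pOH = 14.
pOH = 14 - pH = 14 - 7.01
pOH = 6.99:

6.99


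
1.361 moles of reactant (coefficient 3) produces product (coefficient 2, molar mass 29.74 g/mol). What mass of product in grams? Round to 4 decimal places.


Use the coefficient ratio to convert reactant moles to product moles, then multiply by the product's molar mass.
moles_P = moles_R * (coeff_P / coeff_R) = 1.361 * (2/3) = 0.907333
mass_P = moles_P * M_P = 0.907333 * 29.74
mass_P = 26.98408342 g, rounded to 4 dp:

26.9841 g


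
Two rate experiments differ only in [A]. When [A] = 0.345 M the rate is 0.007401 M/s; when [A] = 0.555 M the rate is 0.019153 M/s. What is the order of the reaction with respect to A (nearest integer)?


Rate is proportional to [A]^n, so rate2/rate1 = ([A]2/[A]1)^n. Take logs to solve for n.
rate2/rate1 = 0.019153 / 0.007401 = 2.5879
[A]2/[A]1 = 0.555 / 0.345 = 1.6087
n = ln(2.5879) / ln(1.6087) = 2.0
Nearest integer order:

2


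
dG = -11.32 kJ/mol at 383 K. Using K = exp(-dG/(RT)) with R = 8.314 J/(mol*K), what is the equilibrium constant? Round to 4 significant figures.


dG is in kJ/mol; multiply by 1000 to match R in J/(mol*K).
RT = 8.314 * 383 = 3184.262 J/mol
exponent = -dG*1000 / (RT) = -(-11.32*1000) / 3184.262 = 3.55498385
K = exp(3.55498385)
K = 34.987255, rounded to 4 significant figures:

34.99


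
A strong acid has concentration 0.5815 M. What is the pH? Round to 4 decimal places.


A strong acid dissociates completely, so [H+] equals the given concentration.
pH = -log10([H+]) = -log10(0.5815)
pH = 0.23545028, rounded to 4 dp:

0.2355


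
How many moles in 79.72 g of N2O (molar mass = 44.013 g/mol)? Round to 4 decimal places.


n = mass / M
n = 79.72 / 44.013
n = 1.81128303 mol, rounded to 4 dp:

1.8113 mol


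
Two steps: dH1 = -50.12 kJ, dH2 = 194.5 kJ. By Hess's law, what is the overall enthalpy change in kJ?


Hess's law: enthalpy is a state function, so add the step enthalpies.
dH_total = dH1 + dH2 = -50.12 + (194.5)
dH_total = 144.38 kJ:

144.38 kJ


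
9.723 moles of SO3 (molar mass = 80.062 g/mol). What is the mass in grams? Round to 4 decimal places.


mass = n * M
mass = 9.723 * 80.062
mass = 778.442826 g, rounded to 4 dp:

778.4428 g


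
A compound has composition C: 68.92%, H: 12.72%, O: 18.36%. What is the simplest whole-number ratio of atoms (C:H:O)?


Assume 100 g of compound, divide each mass% by atomic mass to get moles, then normalize by the smallest to get a raw atom ratio.
Moles per 100 g: C: 68.92/12.011 = 5.7381, H: 12.72/1.008 = 12.619, O: 18.36/15.999 = 1.1476
Raw ratio (divide by min = 1.1476): C: 5.0, H: 10.996, O: 1.0
Multiply by 1 to clear fractions: C: 5.0 ~= 5, H: 10.996 ~= 11, O: 1.0 ~= 1
Reduce by GCD to get the simplest whole-number ratio:

5:11:1


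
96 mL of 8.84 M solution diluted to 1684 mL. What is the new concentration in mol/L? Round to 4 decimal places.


Dilution: M1*V1 = M2*V2, solve for M2.
M2 = M1*V1 / V2
M2 = 8.84 * 96 / 1684
M2 = 848.64 / 1684
M2 = 0.50394299 mol/L, rounded to 4 dp:

0.5039 mol/L


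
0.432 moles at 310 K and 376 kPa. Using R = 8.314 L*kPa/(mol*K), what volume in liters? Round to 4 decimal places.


PV = nRT, solve for V = nRT / P.
nRT = 0.432 * 8.314 * 310 = 1113.4109
V = 1113.4109 / 376
V = 2.9611992 L, rounded to 4 dp:

2.9612 L


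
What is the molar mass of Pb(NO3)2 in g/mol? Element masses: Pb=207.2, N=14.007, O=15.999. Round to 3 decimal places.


M = sum(count * atomic_mass) over atoms.
M = 1*207.2 + 2*14.007 + 6*15.999
M = 207.2 + 28.014 + 95.994
M = 331.208 g/mol, rounded to 3 dp:

331.208 g/mol


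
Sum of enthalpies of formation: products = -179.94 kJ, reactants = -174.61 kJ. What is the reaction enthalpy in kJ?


dH_rxn = sum(dH_f products) - sum(dH_f reactants)
dH_rxn = -179.94 - (-174.61)
dH_rxn = -5.33 kJ:

-5.33 kJ


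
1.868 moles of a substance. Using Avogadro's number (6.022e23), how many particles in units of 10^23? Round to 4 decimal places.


N = n * NA, then divide by 1e23 for the requested units.
N / 1e23 = n * 6.022
N / 1e23 = 1.868 * 6.022
N / 1e23 = 11.249096, rounded to 4 dp:

11.2491


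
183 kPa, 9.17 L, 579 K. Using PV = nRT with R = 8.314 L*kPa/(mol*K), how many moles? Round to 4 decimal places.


PV = nRT, solve for n = PV / (RT).
PV = 183 * 9.17 = 1678.11
RT = 8.314 * 579 = 4813.806
n = 1678.11 / 4813.806
n = 0.34860358 mol, rounded to 4 dp:

0.3486 mol


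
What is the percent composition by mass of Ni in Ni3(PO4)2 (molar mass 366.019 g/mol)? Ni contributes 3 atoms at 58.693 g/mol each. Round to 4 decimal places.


pct = 100 * (n_elem * M_elem) / M_total
mass_contribution = 3 * 58.693 = 176.079 g/mol
pct = 100 * 176.079 / 366.019
pct = 48.10651906 %, rounded to 4 dp:

48.1065 %


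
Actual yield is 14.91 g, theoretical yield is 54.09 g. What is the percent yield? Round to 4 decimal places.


% yield = 100 * actual / theoretical
% yield = 100 * 14.91 / 54.09
% yield = 27.56516916 %, rounded to 4 dp:

27.5652 %


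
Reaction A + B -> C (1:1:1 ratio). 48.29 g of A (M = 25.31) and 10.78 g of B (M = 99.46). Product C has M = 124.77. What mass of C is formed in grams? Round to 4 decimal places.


Find moles of each reactant; the smaller value is the limiting reagent in a 1:1:1 reaction, so moles_C equals moles of the limiter.
n_A = mass_A / M_A = 48.29 / 25.31 = 1.907942 mol
n_B = mass_B / M_B = 10.78 / 99.46 = 0.108385 mol
Limiting reagent: B (smaller), n_limiting = 0.108385 mol
mass_C = n_limiting * M_C = 0.108385 * 124.77
mass_C = 13.52319645 g, rounded to 4 dp:

13.5232 g


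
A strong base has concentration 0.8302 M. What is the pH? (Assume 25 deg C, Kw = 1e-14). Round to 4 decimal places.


A strong base dissociates completely, so [OH-] equals the given concentration.
pOH = -log10([OH-]) = -log10(0.8302) = 0.080817
pH = 14 - pOH = 14 - 0.080817
pH = 13.919183, rounded to 4 dp:

13.9192


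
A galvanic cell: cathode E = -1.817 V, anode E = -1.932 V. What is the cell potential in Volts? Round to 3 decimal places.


Standard cell potential: E_cell = E_cathode - E_anode.
E_cell = -1.817 - (-1.932)
E_cell = 0.115 V, rounded to 3 dp:

0.115 V


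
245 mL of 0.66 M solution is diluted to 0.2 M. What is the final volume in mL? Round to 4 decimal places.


Dilution: M1*V1 = M2*V2, solve for V2.
V2 = M1*V1 / M2
V2 = 0.66 * 245 / 0.2
V2 = 161.7 / 0.2
V2 = 808.5 mL, rounded to 4 dp:

808.5000 mL


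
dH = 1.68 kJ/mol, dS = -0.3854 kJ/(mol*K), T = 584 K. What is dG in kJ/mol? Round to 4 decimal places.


Gibbs: dG = dH - T*dS (consistent units, dS already in kJ/(mol*K)).
T*dS = 584 * -0.3854 = -225.0736
dG = 1.68 - (-225.0736)
dG = 226.7536 kJ/mol, rounded to 4 dp:

226.7536 kJ/mol


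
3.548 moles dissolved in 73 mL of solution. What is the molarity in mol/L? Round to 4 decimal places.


Convert volume to liters: V_L = V_mL / 1000.
V_L = 73 / 1000 = 0.073 L
M = n / V_L = 3.548 / 0.073
M = 48.60273973 mol/L, rounded to 4 dp:

48.6027 mol/L


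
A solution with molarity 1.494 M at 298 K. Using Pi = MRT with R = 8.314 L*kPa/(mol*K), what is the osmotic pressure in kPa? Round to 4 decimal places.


Osmotic pressure (van't Hoff): Pi = M*R*T.
RT = 8.314 * 298 = 2477.572
Pi = 1.494 * 2477.572
Pi = 3701.492568 kPa, rounded to 4 dp:

3701.4926 kPa


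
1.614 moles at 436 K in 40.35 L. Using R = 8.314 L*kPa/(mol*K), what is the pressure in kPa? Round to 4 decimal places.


PV = nRT, solve for P = nRT / V.
nRT = 1.614 * 8.314 * 436 = 5850.5951
P = 5850.5951 / 40.35
P = 144.99616109 kPa, rounded to 4 dp:

144.9962 kPa


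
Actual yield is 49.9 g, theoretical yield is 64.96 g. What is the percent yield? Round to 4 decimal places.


% yield = 100 * actual / theoretical
% yield = 100 * 49.9 / 64.96
% yield = 76.81650246 %, rounded to 4 dp:

76.8165 %


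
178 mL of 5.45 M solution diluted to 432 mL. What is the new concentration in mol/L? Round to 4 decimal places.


Dilution: M1*V1 = M2*V2, solve for M2.
M2 = M1*V1 / V2
M2 = 5.45 * 178 / 432
M2 = 970.1 / 432
M2 = 2.24560185 mol/L, rounded to 4 dp:

2.2456 mol/L


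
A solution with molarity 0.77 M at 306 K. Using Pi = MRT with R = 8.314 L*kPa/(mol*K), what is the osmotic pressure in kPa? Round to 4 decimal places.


Osmotic pressure (van't Hoff): Pi = M*R*T.
RT = 8.314 * 306 = 2544.084
Pi = 0.77 * 2544.084
Pi = 1958.94468 kPa, rounded to 4 dp:

1958.9447 kPa


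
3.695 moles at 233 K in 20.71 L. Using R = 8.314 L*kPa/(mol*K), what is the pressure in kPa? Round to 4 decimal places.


PV = nRT, solve for P = nRT / V.
nRT = 3.695 * 8.314 * 233 = 7157.8136
P = 7157.8136 / 20.71
P = 345.62112989 kPa, rounded to 4 dp:

345.6211 kPa


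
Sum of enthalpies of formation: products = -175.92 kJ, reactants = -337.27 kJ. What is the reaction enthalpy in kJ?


dH_rxn = sum(dH_f products) - sum(dH_f reactants)
dH_rxn = -175.92 - (-337.27)
dH_rxn = 161.35 kJ:

161.35 kJ


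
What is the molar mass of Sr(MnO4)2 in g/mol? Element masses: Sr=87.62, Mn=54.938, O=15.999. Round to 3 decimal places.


M = sum(count * atomic_mass) over atoms.
M = 1*87.62 + 2*54.938 + 8*15.999
M = 87.62 + 109.876 + 127.992
M = 325.488 g/mol, rounded to 3 dp:

325.488 g/mol


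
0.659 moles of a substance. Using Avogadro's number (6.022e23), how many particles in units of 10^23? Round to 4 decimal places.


N = n * NA, then divide by 1e23 for the requested units.
N / 1e23 = n * 6.022
N / 1e23 = 0.659 * 6.022
N / 1e23 = 3.968498, rounded to 4 dp:

3.9685


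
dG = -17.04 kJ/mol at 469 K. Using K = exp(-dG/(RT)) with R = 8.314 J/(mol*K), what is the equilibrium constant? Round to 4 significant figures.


dG is in kJ/mol; multiply by 1000 to match R in J/(mol*K).
RT = 8.314 * 469 = 3899.266 J/mol
exponent = -dG*1000 / (RT) = -(-17.04*1000) / 3899.266 = 4.37005324
K = exp(4.37005324)
K = 79.04784, rounded to 4 significant figures:

79.05


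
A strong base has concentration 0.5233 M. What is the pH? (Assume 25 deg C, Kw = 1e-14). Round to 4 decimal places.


A strong base dissociates completely, so [OH-] equals the given concentration.
pOH = -log10([OH-]) = -log10(0.5233) = 0.281249
pH = 14 - pOH = 14 - 0.281249
pH = 13.718751, rounded to 4 dp:

13.7188


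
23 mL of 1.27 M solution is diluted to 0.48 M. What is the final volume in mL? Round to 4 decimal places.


Dilution: M1*V1 = M2*V2, solve for V2.
V2 = M1*V1 / M2
V2 = 1.27 * 23 / 0.48
V2 = 29.21 / 0.48
V2 = 60.85416667 mL, rounded to 4 dp:

60.8542 mL


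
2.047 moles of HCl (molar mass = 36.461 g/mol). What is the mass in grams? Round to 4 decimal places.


mass = n * M
mass = 2.047 * 36.461
mass = 74.635667 g, rounded to 4 dp:

74.6357 g


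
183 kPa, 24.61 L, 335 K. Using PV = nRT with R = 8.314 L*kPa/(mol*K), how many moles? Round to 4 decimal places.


PV = nRT, solve for n = PV / (RT).
PV = 183 * 24.61 = 4503.63
RT = 8.314 * 335 = 2785.19
n = 4503.63 / 2785.19
n = 1.61699202 mol, rounded to 4 dp:

1.6170 mol


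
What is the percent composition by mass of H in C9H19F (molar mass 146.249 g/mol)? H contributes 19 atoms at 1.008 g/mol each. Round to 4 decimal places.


pct = 100 * (n_elem * M_elem) / M_total
mass_contribution = 19 * 1.008 = 19.152 g/mol
pct = 100 * 19.152 / 146.249
pct = 13.09547416 %, rounded to 4 dp:

13.0955 %


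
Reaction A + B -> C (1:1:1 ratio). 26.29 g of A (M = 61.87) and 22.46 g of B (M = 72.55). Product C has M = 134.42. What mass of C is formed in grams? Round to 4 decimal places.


Find moles of each reactant; the smaller value is the limiting reagent in a 1:1:1 reaction, so moles_C equals moles of the limiter.
n_A = mass_A / M_A = 26.29 / 61.87 = 0.424923 mol
n_B = mass_B / M_B = 22.46 / 72.55 = 0.30958 mol
Limiting reagent: B (smaller), n_limiting = 0.30958 mol
mass_C = n_limiting * M_C = 0.30958 * 134.42
mass_C = 41.6137436 g, rounded to 4 dp:

41.6137 g


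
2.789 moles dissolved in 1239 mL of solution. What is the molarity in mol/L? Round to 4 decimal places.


Convert volume to liters: V_L = V_mL / 1000.
V_L = 1239 / 1000 = 1.239 L
M = n / V_L = 2.789 / 1.239
M = 2.25100888 mol/L, rounded to 4 dp:

2.2510 mol/L


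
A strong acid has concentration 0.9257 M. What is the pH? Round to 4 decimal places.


A strong acid dissociates completely, so [H+] equals the given concentration.
pH = -log10([H+]) = -log10(0.9257)
pH = 0.03352974, rounded to 4 dp:

0.0335


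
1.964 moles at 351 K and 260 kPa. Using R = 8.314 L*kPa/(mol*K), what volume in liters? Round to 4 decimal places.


PV = nRT, solve for V = nRT / P.
nRT = 1.964 * 8.314 * 351 = 5731.3723
V = 5731.3723 / 260
V = 22.04373962 L, rounded to 4 dp:

22.0437 L


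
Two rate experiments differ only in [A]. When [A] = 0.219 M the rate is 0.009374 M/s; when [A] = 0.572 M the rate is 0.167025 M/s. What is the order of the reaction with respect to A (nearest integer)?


Rate is proportional to [A]^n, so rate2/rate1 = ([A]2/[A]1)^n. Take logs to solve for n.
rate2/rate1 = 0.167025 / 0.009374 = 17.8179
[A]2/[A]1 = 0.572 / 0.219 = 2.6119
n = ln(17.8179) / ln(2.6119) = 3.0
Nearest integer order:

3


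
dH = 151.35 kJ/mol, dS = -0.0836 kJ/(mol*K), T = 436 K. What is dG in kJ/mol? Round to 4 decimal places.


Gibbs: dG = dH - T*dS (consistent units, dS already in kJ/(mol*K)).
T*dS = 436 * -0.0836 = -36.4496
dG = 151.35 - (-36.4496)
dG = 187.7996 kJ/mol, rounded to 4 dp:

187.7996 kJ/mol


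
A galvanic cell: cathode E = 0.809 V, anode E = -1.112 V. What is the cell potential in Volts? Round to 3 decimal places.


Standard cell potential: E_cell = E_cathode - E_anode.
E_cell = 0.809 - (-1.112)
E_cell = 1.921 V, rounded to 3 dp:

1.921 V


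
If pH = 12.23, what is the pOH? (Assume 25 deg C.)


At 25 deg C, pH + pOH = 14.
pOH = 14 - pH = 14 - 12.23
pOH = 1.77:

1.77


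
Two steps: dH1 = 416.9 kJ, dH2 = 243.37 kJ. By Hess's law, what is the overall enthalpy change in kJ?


Hess's law: enthalpy is a state function, so add the step enthalpies.
dH_total = dH1 + dH2 = 416.9 + (243.37)
dH_total = 660.27 kJ:

660.27 kJ


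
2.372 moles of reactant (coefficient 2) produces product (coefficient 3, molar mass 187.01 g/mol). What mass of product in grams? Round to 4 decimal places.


Use the coefficient ratio to convert reactant moles to product moles, then multiply by the product's molar mass.
moles_P = moles_R * (coeff_P / coeff_R) = 2.372 * (3/2) = 3.558
mass_P = moles_P * M_P = 3.558 * 187.01
mass_P = 665.38158 g, rounded to 4 dp:

665.3816 g


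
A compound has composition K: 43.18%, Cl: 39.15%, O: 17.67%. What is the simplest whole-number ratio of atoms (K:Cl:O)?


Assume 100 g of compound, divide each mass% by atomic mass to get moles, then normalize by the smallest to get a raw atom ratio.
Moles per 100 g: K: 43.18/39.098 = 1.1044, Cl: 39.15/35.453 = 1.1043, O: 17.67/15.999 = 1.1044
Raw ratio (divide by min = 1.1043): K: 1.0, Cl: 1.0, O: 1.0
Multiply by 1 to clear fractions: K: 1.0 ~= 1, Cl: 1.0 ~= 1, O: 1.0 ~= 1
Reduce by GCD to get the simplest whole-number ratio:

1:1:1


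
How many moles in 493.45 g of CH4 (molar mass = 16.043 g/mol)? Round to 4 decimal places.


n = mass / M
n = 493.45 / 16.043
n = 30.75796297 mol, rounded to 4 dp:

30.7580 mol


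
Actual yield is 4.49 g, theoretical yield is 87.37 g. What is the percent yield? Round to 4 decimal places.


% yield = 100 * actual / theoretical
% yield = 100 * 4.49 / 87.37
% yield = 5.13906375 %, rounded to 4 dp:

5.1391 %


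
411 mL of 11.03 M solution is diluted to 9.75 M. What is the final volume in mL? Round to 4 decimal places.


Dilution: M1*V1 = M2*V2, solve for V2.
V2 = M1*V1 / M2
V2 = 11.03 * 411 / 9.75
V2 = 4533.33 / 9.75
V2 = 464.95692308 mL, rounded to 4 dp:

464.9569 mL


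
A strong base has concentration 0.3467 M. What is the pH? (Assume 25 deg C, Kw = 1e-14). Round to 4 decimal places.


A strong base dissociates completely, so [OH-] equals the given concentration.
pOH = -log10([OH-]) = -log10(0.3467) = 0.460046
pH = 14 - pOH = 14 - 0.460046
pH = 13.539954, rounded to 4 dp:

13.5400


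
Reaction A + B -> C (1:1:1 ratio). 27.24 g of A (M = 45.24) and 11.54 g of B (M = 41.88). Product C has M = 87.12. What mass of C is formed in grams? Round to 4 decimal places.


Find moles of each reactant; the smaller value is the limiting reagent in a 1:1:1 reaction, so moles_C equals moles of the limiter.
n_A = mass_A / M_A = 27.24 / 45.24 = 0.602122 mol
n_B = mass_B / M_B = 11.54 / 41.88 = 0.275549 mol
Limiting reagent: B (smaller), n_limiting = 0.275549 mol
mass_C = n_limiting * M_C = 0.275549 * 87.12
mass_C = 24.00582888 g, rounded to 4 dp:

24.0058 g


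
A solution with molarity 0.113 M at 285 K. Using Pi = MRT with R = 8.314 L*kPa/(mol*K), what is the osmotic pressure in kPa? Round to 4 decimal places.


Osmotic pressure (van't Hoff): Pi = M*R*T.
RT = 8.314 * 285 = 2369.49
Pi = 0.113 * 2369.49
Pi = 267.75237 kPa, rounded to 4 dp:

267.7524 kPa


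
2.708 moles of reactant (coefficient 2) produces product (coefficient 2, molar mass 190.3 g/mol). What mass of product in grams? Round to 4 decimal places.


Use the coefficient ratio to convert reactant moles to product moles, then multiply by the product's molar mass.
moles_P = moles_R * (coeff_P / coeff_R) = 2.708 * (2/2) = 2.708
mass_P = moles_P * M_P = 2.708 * 190.3
mass_P = 515.3324 g, rounded to 4 dp:

515.3324 g


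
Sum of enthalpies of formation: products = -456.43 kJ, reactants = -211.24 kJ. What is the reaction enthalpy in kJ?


dH_rxn = sum(dH_f products) - sum(dH_f reactants)
dH_rxn = -456.43 - (-211.24)
dH_rxn = -245.19 kJ:

-245.19 kJ


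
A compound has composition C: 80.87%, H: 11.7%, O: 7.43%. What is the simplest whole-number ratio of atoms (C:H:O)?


Assume 100 g of compound, divide each mass% by atomic mass to get moles, then normalize by the smallest to get a raw atom ratio.
Moles per 100 g: C: 80.87/12.011 = 6.733, H: 11.7/1.008 = 11.6071, O: 7.43/15.999 = 0.4644
Raw ratio (divide by min = 0.4644): C: 14.498, H: 24.994, O: 1.0
Multiply by 2 to clear fractions: C: 28.996 ~= 29, H: 49.987 ~= 50, O: 2.0 ~= 2
Reduce by GCD to get the simplest whole-number ratio:

29:50:2


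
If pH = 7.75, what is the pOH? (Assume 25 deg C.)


At 25 deg C, pH + pOH = 14.
pOH = 14 - pH = 14 - 7.75
pOH = 6.25:

6.25


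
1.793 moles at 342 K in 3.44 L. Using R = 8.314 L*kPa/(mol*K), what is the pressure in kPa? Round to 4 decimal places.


PV = nRT, solve for P = nRT / V.
nRT = 1.793 * 8.314 * 342 = 5098.1947
P = 5098.1947 / 3.44
P = 1482.03334302 kPa, rounded to 4 dp:

1482.0333 kPa


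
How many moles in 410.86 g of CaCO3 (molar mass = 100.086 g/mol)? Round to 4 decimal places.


n = mass / M
n = 410.86 / 100.086
n = 4.10506964 mol, rounded to 4 dp:

4.1051 mol


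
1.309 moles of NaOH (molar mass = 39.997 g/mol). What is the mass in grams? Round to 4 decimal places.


mass = n * M
mass = 1.309 * 39.997
mass = 52.356073 g, rounded to 4 dp:

52.3561 g


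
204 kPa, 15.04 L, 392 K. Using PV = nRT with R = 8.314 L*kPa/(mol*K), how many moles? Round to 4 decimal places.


PV = nRT, solve for n = PV / (RT).
PV = 204 * 15.04 = 3068.16
RT = 8.314 * 392 = 3259.088
n = 3068.16 / 3259.088
n = 0.94141674 mol, rounded to 4 dp:

0.9414 mol


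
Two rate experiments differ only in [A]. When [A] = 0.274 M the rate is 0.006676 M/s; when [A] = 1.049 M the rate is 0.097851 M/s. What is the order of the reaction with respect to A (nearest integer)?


Rate is proportional to [A]^n, so rate2/rate1 = ([A]2/[A]1)^n. Take logs to solve for n.
rate2/rate1 = 0.097851 / 0.006676 = 14.6571
[A]2/[A]1 = 1.049 / 0.274 = 3.8285
n = ln(14.6571) / ln(3.8285) = 2.0
Nearest integer order:

2
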